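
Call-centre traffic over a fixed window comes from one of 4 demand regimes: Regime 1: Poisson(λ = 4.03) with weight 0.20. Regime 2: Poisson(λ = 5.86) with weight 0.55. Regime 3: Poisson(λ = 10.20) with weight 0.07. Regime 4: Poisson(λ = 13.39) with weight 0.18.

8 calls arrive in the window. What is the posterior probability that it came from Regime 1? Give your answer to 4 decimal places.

0.0820

Posterior ∝ prior × likelihood, so P(k | x) ∝ w_k f_k(x); normalise over all components.
Evaluate each component's likelihood at the observed value:
  p_1 = 0.03067
  p_2 = 0.098332
  p_3 = 0.108013
  p_4 = 0.0392212
Weight by the priors:
  w_1·p_1 = 0.20 × 0.03067 = 0.00613399
  w_2·p_2 = 0.55 × 0.098332 = 0.0540826
  w_3·p_3 = 0.07 × 0.108013 = 0.00756093
  w_4·p_4 = 0.18 × 0.0392212 = 0.00705982
Marginal: 0.00613399 + 0.0540826 + 0.00756093 + 0.00705982 = 0.0748373
Responsibility of Regime 1: 0.00613399 / 0.0748373 ≈ 0.0820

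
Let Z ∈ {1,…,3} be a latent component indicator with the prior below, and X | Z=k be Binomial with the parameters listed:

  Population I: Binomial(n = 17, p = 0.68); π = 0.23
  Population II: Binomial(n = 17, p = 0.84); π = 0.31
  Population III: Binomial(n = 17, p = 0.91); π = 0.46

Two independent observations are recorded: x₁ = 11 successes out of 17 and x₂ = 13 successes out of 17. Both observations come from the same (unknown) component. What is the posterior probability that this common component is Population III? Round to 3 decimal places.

0.006

Apply Bayes' rule: the posterior for each component is proportional to its prior times its likelihood at x.
Since both observations come from the same component, the likelihood for component k is f_k(x₁)·f_k(x₂).
  p_I = [0.19102] × [0.16588] = 0.0316863
  p_II = [0.0305051] × [0.161692] = 0.00493242
  p_III = [0.00233072] × [0.0458232] = 0.000106801
Multiply by the mixture weights:
  w_I·p_I = 0.23 × 0.0316863 = 0.00728784
  w_II·p_II = 0.31 × 0.00493242 = 0.00152905
  w_III·p_III = 0.46 × 0.000106801 = 4.91285e-05
Evidence: 0.00728784 + 0.00152905 + 4.91285e-05 = 0.00886602
P(Population III | x₁,x₂) = 4.91285e-05 / 0.00886602 ≈ 0.006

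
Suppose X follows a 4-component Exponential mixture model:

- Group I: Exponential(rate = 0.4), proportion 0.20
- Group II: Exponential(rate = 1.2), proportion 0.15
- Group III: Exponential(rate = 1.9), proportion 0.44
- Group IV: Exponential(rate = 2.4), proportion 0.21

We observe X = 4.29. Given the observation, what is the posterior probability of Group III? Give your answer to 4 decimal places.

0.0154

Apply Bayes' rule: the posterior for each component is proportional to its prior times its likelihood at x.
Exponential densities:
  L_I = 0.4·e^(−0.4·4.29) = 0.4·e^(−1.7160) = 0.0719135
  L_II = 1.2·e^(−1.2·4.29) = 1.2·e^(−5.1480) = 0.00697322
  L_III = 1.9·e^(−1.9·4.29) = 1.9·e^(−8.1510) = 0.000548049
  L_IV = 2.4·e^(−2.4·4.29) = 2.4·e^(−10.2960) = 8.1043e-05
Prior × likelihood for each component:
  π_I·L_I = 0.20 × 0.0719135 = 0.0143827
  π_II·L_II = 0.15 × 0.00697322 = 0.00104598
  π_III·L_III = 0.44 × 0.000548049 = 0.000241141
  π_IV·L_IV = 0.21 × 8.1043e-05 = 1.7019e-05
Evidence: 0.0143827 + 0.00104598 + 0.000241141 + 1.7019e-05 = 0.0156869
P(Group III | x) = 0.000241141 / 0.0156869 ≈ 0.0154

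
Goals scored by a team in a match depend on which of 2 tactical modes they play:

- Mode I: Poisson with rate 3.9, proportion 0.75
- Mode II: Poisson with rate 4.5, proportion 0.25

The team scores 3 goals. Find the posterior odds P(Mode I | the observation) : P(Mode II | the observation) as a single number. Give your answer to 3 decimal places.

Since P(k|x) ∝ P(Z=k) f_k(x), the posterior odds are P(Z=i) f_i(x) / (P(Z=j) f_j(x)).
Component likelihoods at x = 3 goals:
  f_I = e^(−3.9)·3.9^3/3! = 0.200122
  f_II = e^(−4.5)·4.5^3/3! = 0.168718
Odds = (0.75/0.25) × (0.200122/0.168718) = 3 × 1.18613 ≈ 3.558

3.558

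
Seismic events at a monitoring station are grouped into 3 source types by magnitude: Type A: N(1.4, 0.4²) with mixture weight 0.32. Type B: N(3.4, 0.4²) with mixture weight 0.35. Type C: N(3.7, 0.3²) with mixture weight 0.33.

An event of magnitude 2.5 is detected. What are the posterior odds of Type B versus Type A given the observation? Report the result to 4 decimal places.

The posterior odds equal the prior odds times the likelihood ratio: (π_i/π_j)·(f_i(x)/f_j(x)).
Normal densities:
  f_A = 0.0227339
  f_B = 0.0793491
  f_C = 0.000446101
0.0277722 / 0.00727485 ≈ 3.8176

3.8176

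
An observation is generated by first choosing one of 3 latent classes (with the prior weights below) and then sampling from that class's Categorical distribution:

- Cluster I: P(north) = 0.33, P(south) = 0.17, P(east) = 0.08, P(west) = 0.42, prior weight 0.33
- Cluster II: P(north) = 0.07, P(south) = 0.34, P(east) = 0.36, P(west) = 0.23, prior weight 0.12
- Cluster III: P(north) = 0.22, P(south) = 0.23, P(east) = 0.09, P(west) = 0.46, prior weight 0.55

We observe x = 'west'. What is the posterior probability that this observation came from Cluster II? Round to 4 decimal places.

0.0658

The responsibility of component k is w_k f_k(x) divided by Σ_j w_j f_j(x).
Categorical probabilities:
  f_I = 0.42
  f_II = 0.23
  f_III = 0.46
Unnormalised posteriors:
  w_I·f_I = 0.33 × 0.42 = 0.1386
  w_II·f_II = 0.12 × 0.23 = 0.0276
  w_III·f_III = 0.55 × 0.46 = 0.253
Evidence: 0.1386 + 0.0276 + 0.253 = 0.4192
So the posterior for Cluster II is 0.0276 / 0.4192 ≈ 0.0658.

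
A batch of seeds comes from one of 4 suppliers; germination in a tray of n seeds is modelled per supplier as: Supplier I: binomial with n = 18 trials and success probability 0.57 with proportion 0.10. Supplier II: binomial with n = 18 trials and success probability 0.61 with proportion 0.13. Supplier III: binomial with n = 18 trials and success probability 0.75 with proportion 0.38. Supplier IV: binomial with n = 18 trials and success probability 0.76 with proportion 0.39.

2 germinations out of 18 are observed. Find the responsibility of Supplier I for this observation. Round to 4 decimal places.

0.7611

By Bayes' theorem, P(k | x) = P(Z=k) f_k(x) / Σ_j P(Z=j) f_j(x).
Binomial probabilities:
  L_I = C(18,2)·0.57^2·0.43^16 = 153·0.3249·1.36614e-06 = 6.79104e-05
  L_II = C(18,2)·0.61^2·0.39^16 = 153·0.3721·2.8644e-07 = 1.63074e-05
  L_III = C(18,2)·0.75^2·0.25^16 = 153·0.5625·2.32831e-10 = 2.0038e-08
  L_IV = C(18,2)·0.76^2·0.24^16 = 153·0.5776·1.21166e-10 = 1.07078e-08
Unnormalised posteriors:
  P(Z=I)·L_I = 0.10 × 6.79104e-05 = 6.79104e-06
  P(Z=II)·L_II = 0.13 × 1.63074e-05 = 2.11996e-06
  P(Z=III)·L_III = 0.38 × 2.0038e-08 = 7.61444e-09
  P(Z=IV)·L_IV = 0.39 × 1.07078e-08 = 4.17602e-09
Denominator: 6.79104e-06 + 2.11996e-06 + 7.61444e-09 + 4.17602e-09 = 8.9228e-06
Responsibility of Supplier I: 6.79104e-06 / 8.9228e-06 ≈ 0.7611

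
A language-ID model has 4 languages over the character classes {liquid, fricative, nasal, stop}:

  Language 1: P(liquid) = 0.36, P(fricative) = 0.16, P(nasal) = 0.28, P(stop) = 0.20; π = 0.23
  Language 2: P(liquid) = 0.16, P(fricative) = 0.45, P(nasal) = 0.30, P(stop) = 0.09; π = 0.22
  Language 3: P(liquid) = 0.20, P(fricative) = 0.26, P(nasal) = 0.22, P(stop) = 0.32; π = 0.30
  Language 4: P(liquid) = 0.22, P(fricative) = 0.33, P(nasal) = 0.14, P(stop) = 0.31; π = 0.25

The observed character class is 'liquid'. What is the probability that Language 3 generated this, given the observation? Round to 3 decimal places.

P(component k | x) = w_k·f_k(x) / marginal(x), where marginal(x) = Σ_j w_j·f_j(x).
Evaluate each component's likelihood at the observed value:
  L_1 = 0.36
  L_2 = 0.16
  L_3 = 0.2
  L_4 = 0.22
Unnormalised posteriors:
  w_1·L_1 = 0.23 × 0.36 = 0.0828
  w_2·L_2 = 0.22 × 0.16 = 0.0352
  w_3·L_3 = 0.30 × 0.2 = 0.06
  w_4·L_4 = 0.25 × 0.22 = 0.055
Normaliser: 0.0828 + 0.0352 + 0.06 + 0.055 = 0.233
So the posterior for Language 3 is 0.06 / 0.233 ≈ 0.258.

0.258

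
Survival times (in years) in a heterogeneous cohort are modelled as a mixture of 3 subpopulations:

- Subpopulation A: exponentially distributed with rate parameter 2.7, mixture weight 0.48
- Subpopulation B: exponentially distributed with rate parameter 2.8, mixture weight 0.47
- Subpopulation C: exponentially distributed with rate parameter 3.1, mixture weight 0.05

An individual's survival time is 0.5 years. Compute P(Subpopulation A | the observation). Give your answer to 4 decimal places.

0.4845

Posterior ∝ prior × likelihood, so P(k | x) ∝ P(Z=k) f_k(x); normalise over all components.
Evaluate each component's likelihood at the observed value:
  L_A = 2.7·e^(−2.7·0.5) = 2.7·e^(−1.3500) = 0.699949
  L_B = 2.8·e^(−2.8·0.5) = 2.8·e^(−1.4000) = 0.690471
  L_C = 3.1·e^(−3.1·0.5) = 3.1·e^(−1.5500) = 0.657969
Weight by the priors:
  P(Z=A)·L_A = 0.48 × 0.699949 = 0.335975
  P(Z=B)·L_B = 0.47 × 0.690471 = 0.324522
  P(Z=C)·L_C = 0.05 × 0.657969 = 0.0328984
Normaliser: 0.335975 + 0.324522 + 0.0328984 = 0.693395
Responsibility of Subpopulation A: 0.335975 / 0.693395 ≈ 0.4845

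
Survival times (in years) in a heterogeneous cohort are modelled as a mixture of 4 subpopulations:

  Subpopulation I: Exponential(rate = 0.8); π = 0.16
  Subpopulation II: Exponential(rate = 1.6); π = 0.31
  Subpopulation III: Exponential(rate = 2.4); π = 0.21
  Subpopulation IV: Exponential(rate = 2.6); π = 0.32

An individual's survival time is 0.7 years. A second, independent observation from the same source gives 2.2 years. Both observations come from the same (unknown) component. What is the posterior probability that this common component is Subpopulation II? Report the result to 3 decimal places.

0.383

Apply Bayes' rule: the posterior for each component is proportional to its prior times its likelihood at x.
Since both observations come from the same component, the likelihood for component k is f_k(x₁)·f_k(x₂).
  L_I = [0.8·e^(−0.8·0.7) = 0.8·e^(−0.5600) = 0.456967] × [0.137636] = 0.0628951
  L_II = [1.6·e^(−1.6·0.7) = 1.6·e^(−1.1200) = 0.522048] × [0.0473591] = 0.0247237
  L_III = [2.4·e^(−2.4·0.7) = 2.4·e^(−1.6800) = 0.447298] × [0.0122218] = 0.0054668
  L_IV = [2.6·e^(−2.6·0.7) = 2.6·e^(−1.8200) = 0.421267] × [0.00852725] = 0.00359225
Prior × likelihood for each component:
  π_I·L_I = 0.16 × 0.0628951 = 0.0100632
  π_II·L_II = 0.31 × 0.0247237 = 0.00766435
  π_III·L_III = 0.21 × 0.0054668 = 0.00114803
  π_IV·L_IV = 0.32 × 0.00359225 = 0.00114952
Marginal: 0.0100632 + 0.00766435 + 0.00114803 + 0.00114952 = 0.0200251
Responsibility of Subpopulation II: 0.00766435 / 0.0200251 ≈ 0.383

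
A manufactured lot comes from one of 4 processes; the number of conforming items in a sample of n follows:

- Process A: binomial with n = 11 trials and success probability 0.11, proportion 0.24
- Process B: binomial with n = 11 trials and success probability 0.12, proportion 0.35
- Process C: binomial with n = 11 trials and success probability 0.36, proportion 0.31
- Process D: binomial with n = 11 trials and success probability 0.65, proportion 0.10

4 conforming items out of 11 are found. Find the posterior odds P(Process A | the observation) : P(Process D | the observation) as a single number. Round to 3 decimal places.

The posterior odds equal the prior odds times the likelihood ratio: (π_i/π_j)·(f_i(x)/f_j(x)).
Component likelihoods at x = 4 conforming items out of 11:
  f_A = C(11,4)·0.11^4·0.89^7 = 330·0.00014641·0.442313 = 0.0213705
  f_B = C(11,4)·0.12^4·0.88^7 = 330·0.00020736·0.408676 = 0.0279652
  f_C = C(11,4)·0.36^4·0.64^7 = 330·0.0167962·0.0439805 = 0.243772
  f_D = C(11,4)·0.65^4·0.35^7 = 330·0.178506·0.000643393 = 0.0379004
0.00512892 / 0.00379004 ≈ 1.353

1.353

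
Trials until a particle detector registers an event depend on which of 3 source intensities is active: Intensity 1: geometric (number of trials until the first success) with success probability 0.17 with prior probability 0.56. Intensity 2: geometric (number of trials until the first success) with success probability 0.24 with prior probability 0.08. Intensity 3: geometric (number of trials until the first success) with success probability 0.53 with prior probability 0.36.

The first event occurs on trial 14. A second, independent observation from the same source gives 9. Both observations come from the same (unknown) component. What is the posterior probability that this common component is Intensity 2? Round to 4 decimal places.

0.0428

Posterior ∝ prior × likelihood, so P(k | x) ∝ π_k f_k(x); normalise over all components.
Since both observations come from the same component, the likelihood for component k is f_k(x₁)·f_k(x₂).
  f_1 = [0.17·(1−0.17)^13 = 0.17·0.0887187 = 0.0150822] × [0.038289] = 0.000577481
  f_2 = [0.24·(1−0.24)^13 = 0.24·0.0282213 = 0.00677311] × [0.0267128] = 0.000180929
  f_3 = [0.53·(1−0.53)^13 = 0.53·5.461e-05 = 2.89433e-05] × [0.001262] = 3.65264e-08
Unnormalised posteriors:
  π_1·f_1 = 0.56 × 0.000577481 = 0.000323389
  π_2·f_2 = 0.08 × 0.000180929 = 1.44743e-05
  π_3·f_3 = 0.36 × 3.65264e-08 = 1.31495e-08
Denominator: 0.000323389 + 1.44743e-05 + 1.31495e-08 = 0.000337877
So the posterior for Intensity 2 is 1.44743e-05 / 0.000337877 ≈ 0.0428.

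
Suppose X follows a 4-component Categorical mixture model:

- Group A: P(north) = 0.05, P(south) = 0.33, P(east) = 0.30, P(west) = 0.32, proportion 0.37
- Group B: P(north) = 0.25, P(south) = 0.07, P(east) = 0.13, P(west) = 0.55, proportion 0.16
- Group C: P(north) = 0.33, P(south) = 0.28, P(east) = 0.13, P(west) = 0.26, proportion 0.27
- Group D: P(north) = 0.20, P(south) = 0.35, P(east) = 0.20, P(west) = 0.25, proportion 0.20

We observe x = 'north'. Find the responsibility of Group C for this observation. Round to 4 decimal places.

The responsibility of component k is w_k f_k(x) divided by Σ_j w_j f_j(x).
Evaluate each component's likelihood at the observed value:
  L_A = P(north | comp) = 0.05
  L_B = P(north | comp) = 0.25
  L_C = P(north | comp) = 0.33
  L_D = P(north | comp) = 0.20
Multiply by the mixture weights:
  w_A·L_A = 0.37 × 0.05 = 0.0185
  w_B·L_B = 0.16 × 0.25 = 0.04
  w_C·L_C = 0.27 × 0.33 = 0.0891
  w_D·L_D = 0.20 × 0.2 = 0.04
Sum: 0.0185 + 0.04 + 0.0891 + 0.04 = 0.1876
Responsibility of Group C: 0.0891 / 0.1876 ≈ 0.4749

0.4749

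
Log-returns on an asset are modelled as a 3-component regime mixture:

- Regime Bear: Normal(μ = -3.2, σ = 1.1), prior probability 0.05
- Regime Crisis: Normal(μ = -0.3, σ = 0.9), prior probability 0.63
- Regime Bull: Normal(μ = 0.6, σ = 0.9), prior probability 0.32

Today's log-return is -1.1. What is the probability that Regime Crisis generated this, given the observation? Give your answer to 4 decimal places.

By Bayes' theorem, P(k | x) = π_k f_k(x) / Σ_j π_j f_j(x).
Normal densities:
  f_Bear = (1/(1.1·√(2π)))·exp(−(-1.1−-3.2)²/(2·1.1²)) = 0.362675·exp(-1.82231) = 0.0586268
  f_Crisis = (1/(0.9·√(2π)))·exp(−(-1.1−-0.3)²/(2·0.9²)) = 0.443269·exp(-0.39506) = 0.298603
  f_Bull = (1/(0.9·√(2π)))·exp(−(-1.1−0.6)²/(2·0.9²)) = 0.443269·exp(-1.78395) = 0.0744574
Prior × likelihood for each component:
  π_Bear·f_Bear = 0.05 × 0.0586268 = 0.00293134
  π_Crisis·f_Crisis = 0.63 × 0.298603 = 0.18812
  π_Bull·f_Bull = 0.32 × 0.0744574 = 0.0238264
Denominator: 0.00293134 + 0.18812 + 0.0238264 = 0.214878
P(Regime Crisis | -1.1) = 0.18812 / 0.214878 ≈ 0.8755

0.8755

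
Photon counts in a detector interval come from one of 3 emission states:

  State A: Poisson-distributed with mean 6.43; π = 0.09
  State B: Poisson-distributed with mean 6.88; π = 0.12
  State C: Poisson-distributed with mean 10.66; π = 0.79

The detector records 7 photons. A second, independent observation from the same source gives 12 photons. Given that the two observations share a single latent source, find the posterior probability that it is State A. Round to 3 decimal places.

The responsibility of component k is π_k f_k(x) divided by Σ_j π_j f_j(x).
Since both observations come from the same component, the likelihood for component k is f_k(x₁)·f_k(x₂).
  p_A = [e^(−6.43)·6.43^7/7! = 0.145389] × [0.0168144] = 0.00244463
  p_B = [e^(−6.88)·6.88^7/7! = 0.148848] × [0.0241423] = 0.00359353
  p_C = [e^(−10.66)·10.66^7/7! = 0.0728267] × [0.10548] = 0.00768177
Prior × likelihood for each component:
  π_A·p_A = 0.09 × 0.00244463 = 0.000220017
  π_B·p_B = 0.12 × 0.00359353 = 0.000431223
  π_C·p_C = 0.79 × 0.00768177 = 0.00606859
Normaliser: 0.000220017 + 0.000431223 + 0.00606859 = 0.00671983
P(State A | data) ≈ 0.033

0.033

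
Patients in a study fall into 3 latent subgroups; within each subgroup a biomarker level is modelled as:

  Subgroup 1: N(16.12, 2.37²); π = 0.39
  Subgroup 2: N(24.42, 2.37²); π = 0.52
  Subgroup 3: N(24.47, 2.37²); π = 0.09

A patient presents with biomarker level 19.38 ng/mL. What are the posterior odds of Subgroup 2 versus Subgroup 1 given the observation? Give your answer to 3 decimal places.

0.358

Only the two components matter; the odds are (P(Z=i) f_i(x)) / (P(Z=j) f_j(x)).
Component likelihoods at x = 19.38 ng/mL:
  p_1 = 0.0653586
  p_2 = 0.0175447
  p_3 = 0.0167712
Odds = (0.52/0.39) × (0.0175447/0.0653586) = 1.33333 × 0.268437 ≈ 0.358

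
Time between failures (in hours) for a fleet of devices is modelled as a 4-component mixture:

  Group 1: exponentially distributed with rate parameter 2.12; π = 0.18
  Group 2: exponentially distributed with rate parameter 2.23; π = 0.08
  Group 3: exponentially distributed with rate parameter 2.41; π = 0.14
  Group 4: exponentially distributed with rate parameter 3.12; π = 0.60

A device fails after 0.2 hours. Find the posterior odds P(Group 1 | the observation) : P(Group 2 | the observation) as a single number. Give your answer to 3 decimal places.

Since P(k|x) ∝ P(Z=k) f_k(x), the posterior odds are P(Z=i) f_i(x) / (P(Z=j) f_j(x)).
Component likelihoods at x = 0.2 hours:
  p_1 = 2.12·e^(−2.12·0.2) = 2.12·e^(−0.4240) = 1.38738
  p_2 = 2.23·e^(−2.23·0.2) = 2.23·e^(−0.4460) = 1.42761
  p_3 = 2.41·e^(−2.41·0.2) = 2.41·e^(−0.4820) = 1.48829
  p_4 = 3.12·e^(−3.12·0.2) = 3.12·e^(−0.6240) = 1.67169
0.249728 / 0.114209 ≈ 2.187

2.187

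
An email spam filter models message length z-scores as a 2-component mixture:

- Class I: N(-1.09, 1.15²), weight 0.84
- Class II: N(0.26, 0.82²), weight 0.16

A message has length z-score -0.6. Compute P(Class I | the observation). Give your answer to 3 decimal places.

By Bayes' theorem, P(k | x) = w_k f_k(x) / Σ_j w_j f_j(x).
Evaluate each component's likelihood at the observed value:
  L_I = 0.316803
  L_II = 0.280703
Prior × likelihood for each component:
  w_I·L_I = 0.84 × 0.316803 = 0.266114
  w_II·L_II = 0.16 × 0.280703 = 0.0449125
Sum: 0.266114 + 0.0449125 = 0.311027
P(Class I | data) = 0.266114 / 0.311027 ≈ 0.856

0.856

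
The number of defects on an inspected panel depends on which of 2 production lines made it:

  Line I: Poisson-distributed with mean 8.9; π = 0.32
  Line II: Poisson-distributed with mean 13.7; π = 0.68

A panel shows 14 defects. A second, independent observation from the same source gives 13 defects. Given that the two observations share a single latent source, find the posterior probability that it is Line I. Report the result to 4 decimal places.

Posterior ∝ prior × likelihood, so P(k | x) ∝ π_k f_k(x); normalise over all components.
Since both observations come from the same component, the likelihood for component k is f_k(x₁)·f_k(x₂).
  L_I = [e^(−8.9)·8.9^14/14! = 0.0306077] × [0.048147] = 0.00147367
  L_II = [e^(−13.7)·13.7^14/14! = 0.105644] × [0.107957] = 0.0114051
Prior × likelihood for each component:
  π_I·L_I = 0.32 × 0.00147367 = 0.000471574
  π_II·L_II = 0.68 × 0.0114051 = 0.00775545
Sum: 0.000471574 + 0.00775545 = 0.00822702
So the posterior for Line I is 0.000471574 / 0.00822702 ≈ 0.0573.

0.0573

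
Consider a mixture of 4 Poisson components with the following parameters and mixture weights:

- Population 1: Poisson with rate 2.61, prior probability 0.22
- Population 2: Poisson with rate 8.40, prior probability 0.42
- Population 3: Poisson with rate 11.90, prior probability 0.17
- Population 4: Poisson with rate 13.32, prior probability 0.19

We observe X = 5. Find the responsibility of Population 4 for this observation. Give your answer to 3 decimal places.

By Bayes' theorem, P(k | x) = P(Z=k) f_k(x) / Σ_j P(Z=j) f_j(x).
Component likelihoods at x = 5:
  f_1 = 0.0742186
  f_2 = 0.0783685
  f_3 = 0.0135036
  f_4 = 0.00573505
Unnormalised posteriors:
  P(Z=1)·f_1 = 0.22 × 0.0742186 = 0.0163281
  P(Z=2)·f_2 = 0.42 × 0.0783685 = 0.0329148
  P(Z=3)·f_3 = 0.17 × 0.0135036 = 0.00229561
  P(Z=4)·f_4 = 0.19 × 0.00573505 = 0.00108966
Evidence: 0.0163281 + 0.0329148 + 0.00229561 + 0.00108966 = 0.0526281
P(Population 4 | the observation) = 0.00108966 / 0.0526281 ≈ 0.021

0.021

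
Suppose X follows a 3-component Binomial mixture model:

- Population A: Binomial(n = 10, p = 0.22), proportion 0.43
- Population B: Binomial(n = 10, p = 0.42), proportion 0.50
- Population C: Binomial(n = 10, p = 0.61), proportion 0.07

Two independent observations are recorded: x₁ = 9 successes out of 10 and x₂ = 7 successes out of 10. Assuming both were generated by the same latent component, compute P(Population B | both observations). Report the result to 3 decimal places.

Posterior ∝ prior × likelihood, so P(k | x) ∝ P(Z=k) f_k(x); normalise over all components.
Since both observations come from the same component, the likelihood for component k is f_k(x₁)·f_k(x₂).
  p_A = [C(10,9)·0.22^9·0.78^1 = 10·1.20727e-06·0.78 = 9.4167e-06] × [0.00142044] = 1.33759e-08
  p_B = [C(10,9)·0.42^9·0.58^1 = 10·0.000406671·0.58 = 0.00235869] × [0.0539772] = 0.000127316
  p_C = [C(10,9)·0.61^9·0.39^1 = 10·0.0116941·0.39 = 0.0456072] × [0.223709] = 0.0102027
Prior × likelihood for each component:
  P(Z=A)·p_A = 0.43 × 1.33759e-08 = 5.75163e-09
  P(Z=B)·p_B = 0.50 × 0.000127316 = 6.36578e-05
  P(Z=C)·p_C = 0.07 × 0.0102027 = 0.000714192
Evidence: 5.75163e-09 + 6.36578e-05 + 0.000714192 = 0.000777856
P(Population B | x₁, x₂) = 6.36578e-05 / 0.000777856 ≈ 0.082

0.082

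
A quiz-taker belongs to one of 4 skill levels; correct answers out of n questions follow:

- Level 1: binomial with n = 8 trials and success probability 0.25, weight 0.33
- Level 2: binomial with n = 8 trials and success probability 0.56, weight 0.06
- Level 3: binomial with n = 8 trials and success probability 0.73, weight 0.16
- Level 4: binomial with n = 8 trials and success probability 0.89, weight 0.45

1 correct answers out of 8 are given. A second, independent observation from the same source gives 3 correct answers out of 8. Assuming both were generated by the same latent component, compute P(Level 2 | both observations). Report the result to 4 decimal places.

0.0076

The responsibility of component k is P(Z=k) f_k(x) divided by Σ_j P(Z=j) f_j(x).
Since both observations come from the same component, the likelihood for component k is f_k(x₁)·f_k(x₂).
  f_1 = [0.266968] × [0.207642] = 0.0554336
  f_2 = [0.0143036] × [0.162187] = 0.00231986
  f_3 = [0.000610885] × [0.031259] = 1.90957e-05
  f_4 = [1.38749e-06] × [0.000635801] = 8.82166e-10
Unnormalised posteriors:
  P(Z=1)·f_1 = 0.33 × 0.0554336 = 0.0182931
  P(Z=2)·f_2 = 0.06 × 0.00231986 = 0.000139192
  P(Z=3)·f_3 = 0.16 × 1.90957e-05 = 3.05531e-06
  P(Z=4)·f_4 = 0.45 × 8.82166e-10 = 3.96975e-10
Evidence: 0.0182931 + 0.000139192 + 3.05531e-06 + 3.96975e-10 = 0.0184353
Responsibility of Level 2: 0.000139192 / 0.0184353 ≈ 0.0076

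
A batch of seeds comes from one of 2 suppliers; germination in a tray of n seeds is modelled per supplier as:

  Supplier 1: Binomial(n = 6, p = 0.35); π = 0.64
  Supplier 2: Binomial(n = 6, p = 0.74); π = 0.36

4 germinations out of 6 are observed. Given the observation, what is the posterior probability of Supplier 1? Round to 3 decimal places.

Posterior ∝ prior × likelihood, so P(k | x) ∝ P(Z=k) f_k(x); normalise over all components.
Binomial probabilities:
  f_1 = C(6,4)·0.35^4·0.65^2 = 15·0.0150062·0.4225 = 0.0951021
  f_2 = C(6,4)·0.74^4·0.26^2 = 15·0.299866·0.0676 = 0.304064
Unnormalised posteriors:
  P(Z=1)·f_1 = 0.64 × 0.0951021 = 0.0608653
  P(Z=2)·f_2 = 0.36 × 0.304064 = 0.109463
Marginal: 0.0608653 + 0.109463 = 0.170328
P(Supplier 1 | x) = 0.0608653 / 0.170328 ≈ 0.357

0.357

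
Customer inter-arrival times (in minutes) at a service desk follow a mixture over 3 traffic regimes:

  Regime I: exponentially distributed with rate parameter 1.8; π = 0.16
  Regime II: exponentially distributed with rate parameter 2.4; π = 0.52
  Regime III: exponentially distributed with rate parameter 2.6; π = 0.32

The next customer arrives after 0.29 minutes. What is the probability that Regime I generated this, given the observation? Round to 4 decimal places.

0.1443

By Bayes' theorem, P(k | x) = π_k f_k(x) / Σ_j π_j f_j(x).
Exponential densities:
  L_I = 1.8·e^(−1.8·0.29) = 1.8·e^(−0.5220) = 1.068
  L_II = 2.4·e^(−2.4·0.29) = 2.4·e^(−0.6960) = 1.19658
  L_III = 2.6·e^(−2.6·0.29) = 2.6·e^(−0.7540) = 1.22325
Multiply by the mixture weights:
  π_I·L_I = 0.16 × 1.068 = 0.17088
  π_II·L_II = 0.52 × 1.19658 = 0.622222
  π_III·L_III = 0.32 × 1.22325 = 0.39144
Denominator: 0.17088 + 0.622222 + 0.39144 = 1.18454
So the posterior for Regime I is 0.17088 / 1.18454 ≈ 0.1443.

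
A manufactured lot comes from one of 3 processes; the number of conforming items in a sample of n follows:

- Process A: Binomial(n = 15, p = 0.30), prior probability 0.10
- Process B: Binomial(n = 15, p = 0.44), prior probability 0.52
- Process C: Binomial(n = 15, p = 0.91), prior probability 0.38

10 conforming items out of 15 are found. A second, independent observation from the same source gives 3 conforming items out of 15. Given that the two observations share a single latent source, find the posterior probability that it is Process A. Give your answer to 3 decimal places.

0.056

The responsibility of component k is P(Z=k) f_k(x) divided by Σ_j P(Z=j) f_j(x).
Since both observations come from the same component, the likelihood for component k is f_k(x₁)·f_k(x₂).
  L_A = [C(15,10)·0.30^10·0.70^5 = 3003·5.9049e-06·0.16807 = 0.00298029] × [0.17004] = 0.000506769
  L_B = [C(15,10)·0.44^10·0.56^5 = 3003·0.000271974·0.0550732 = 0.0449803] × [0.036866] = 0.00165824
  L_C = [C(15,10)·0.91^10·0.09^5 = 3003·0.389416·5.9049e-06 = 0.00690529] × [9.6838e-11] = 6.68694e-13
Weight by the priors:
  P(Z=A)·L_A = 0.10 × 0.000506769 = 5.06769e-05
  P(Z=B)·L_B = 0.52 × 0.00165824 = 0.000862286
  P(Z=C)·L_C = 0.38 × 6.68694e-13 = 2.54104e-13
Sum: 5.06769e-05 + 0.000862286 + 2.54104e-13 = 0.000912963
Responsibility of Process A: 5.06769e-05 / 0.000912963 ≈ 0.056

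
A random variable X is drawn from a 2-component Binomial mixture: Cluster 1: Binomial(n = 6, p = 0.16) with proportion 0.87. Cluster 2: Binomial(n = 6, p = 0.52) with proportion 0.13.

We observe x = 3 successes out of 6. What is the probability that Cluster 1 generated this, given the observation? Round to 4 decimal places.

P(component k | x) = P(Z=k)·f_k(x) / marginal(x), where marginal(x) = Σ_j P(Z=j)·f_j(x).
Binomial probabilities:
  f_1 = C(6,3)·0.16^3·0.84^3 = 20·0.004096·0.592704 = 0.0485543
  f_2 = C(6,3)·0.52^3·0.48^3 = 20·0.140608·0.110592 = 0.311002
Prior × likelihood for each component:
  P(Z=1)·f_1 = 0.87 × 0.0485543 = 0.0422423
  P(Z=2)·f_2 = 0.13 × 0.311002 = 0.0404303
Normaliser: 0.0422423 + 0.0404303 = 0.0826726
P(Cluster 1 | data) = 0.0422423 / 0.0826726 ≈ 0.5110

0.5110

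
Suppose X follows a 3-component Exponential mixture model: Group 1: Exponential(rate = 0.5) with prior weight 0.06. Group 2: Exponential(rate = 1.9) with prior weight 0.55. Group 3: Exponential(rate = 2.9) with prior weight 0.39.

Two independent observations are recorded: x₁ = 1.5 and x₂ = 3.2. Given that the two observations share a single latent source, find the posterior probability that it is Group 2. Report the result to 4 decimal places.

The responsibility of component k is π_k f_k(x) divided by Σ_j π_j f_j(x).
Since both observations come from the same component, the likelihood for component k is f_k(x₁)·f_k(x₂).
  p_1 = [0.236183] × [0.100948] = 0.0238423
  p_2 = [0.109904] × [0.00434754] = 0.000477812
  p_3 = [0.0374298] × [0.000270486] = 1.01242e-05
Weight by the priors:
  π_1·p_1 = 0.06 × 0.0238423 = 0.00143054
  π_2·p_2 = 0.55 × 0.000477812 = 0.000262797
  π_3·p_3 = 0.39 × 1.01242e-05 = 3.94845e-06
Normaliser: 0.00143054 + 0.000262797 + 3.94845e-06 = 0.00169728
Responsibility of Group 2: 0.000262797 / 0.00169728 ≈ 0.1548

0.1548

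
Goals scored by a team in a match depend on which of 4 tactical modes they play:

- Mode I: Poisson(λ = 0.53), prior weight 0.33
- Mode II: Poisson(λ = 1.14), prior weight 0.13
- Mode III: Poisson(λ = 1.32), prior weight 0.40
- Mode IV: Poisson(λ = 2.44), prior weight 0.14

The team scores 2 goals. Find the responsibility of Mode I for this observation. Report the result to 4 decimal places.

0.1485

By Bayes' theorem, P(k | x) = π_k f_k(x) / Σ_j π_j f_j(x).
Evaluate each component's likelihood at the observed value:
  L_I = 0.0826696
  L_II = 0.207818
  L_III = 0.232728
  L_IV = 0.25946
Prior × likelihood for each component:
  π_I·L_I = 0.33 × 0.0826696 = 0.027281
  π_II·L_II = 0.13 × 0.207818 = 0.0270164
  π_III·L_III = 0.40 × 0.232728 = 0.0930913
  π_IV·L_IV = 0.14 × 0.25946 = 0.0363245
Denominator: 0.027281 + 0.0270164 + 0.0930913 + 0.0363245 = 0.183713
So the posterior for Mode I is 0.027281 / 0.183713 ≈ 0.1485.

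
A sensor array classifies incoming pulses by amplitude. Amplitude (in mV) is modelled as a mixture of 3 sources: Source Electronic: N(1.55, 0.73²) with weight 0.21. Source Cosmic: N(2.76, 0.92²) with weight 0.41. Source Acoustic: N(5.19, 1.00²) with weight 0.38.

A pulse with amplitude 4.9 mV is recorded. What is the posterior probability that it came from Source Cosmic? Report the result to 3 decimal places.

0.076

Posterior ∝ prior × likelihood, so P(k | x) ∝ π_k f_k(x); normalise over all components.
Evaluate each component's likelihood at the observed value:
  f_Electronic = 1.46089e-05
  f_Cosmic = 0.0289873
  f_Acoustic = 0.382515
Multiply by the mixture weights:
  π_Electronic·f_Electronic = 0.21 × 1.46089e-05 = 3.06788e-06
  π_Cosmic·f_Cosmic = 0.41 × 0.0289873 = 0.0118848
  π_Acoustic·f_Acoustic = 0.38 × 0.382515 = 0.145356
Sum: 3.06788e-06 + 0.0118848 + 0.145356 = 0.157243
P(Source Cosmic | data) ≈ 0.076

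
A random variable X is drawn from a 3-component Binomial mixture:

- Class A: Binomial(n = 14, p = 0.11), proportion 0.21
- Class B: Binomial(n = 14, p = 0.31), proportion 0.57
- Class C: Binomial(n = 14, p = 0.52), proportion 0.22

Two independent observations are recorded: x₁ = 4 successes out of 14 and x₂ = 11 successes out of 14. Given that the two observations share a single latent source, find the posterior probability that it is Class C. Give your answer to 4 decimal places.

P(component k | x) = w_k·f_k(x) / marginal(x), where marginal(x) = Σ_j w_j·f_j(x).
Since both observations come from the same component, the likelihood for component k is f_k(x₁)·f_k(x₂).
  f_A = [0.0456988] × [7.32135e-09] = 3.34577e-10
  f_B = [0.226137] × [0.000303828] = 6.87067e-05
  f_C = [0.0475182] × [0.0302595] = 0.00143788
Prior × likelihood for each component:
  w_A·f_A = 0.21 × 3.34577e-10 = 7.02611e-11
  w_B·f_B = 0.57 × 6.87067e-05 = 3.91628e-05
  w_C·f_C = 0.22 × 0.00143788 = 0.000316333
Evidence: 7.02611e-11 + 3.91628e-05 + 0.000316333 = 0.000355496
Responsibility of Class C: 0.000316333 / 0.000355496 ≈ 0.8898

0.8898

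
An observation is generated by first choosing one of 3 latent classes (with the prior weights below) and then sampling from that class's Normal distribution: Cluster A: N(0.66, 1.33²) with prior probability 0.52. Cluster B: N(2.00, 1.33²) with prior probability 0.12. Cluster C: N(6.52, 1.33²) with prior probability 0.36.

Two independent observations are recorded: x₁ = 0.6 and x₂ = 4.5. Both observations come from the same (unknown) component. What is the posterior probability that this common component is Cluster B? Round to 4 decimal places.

The responsibility of component k is w_k f_k(x) divided by Σ_j w_j f_j(x).
Since both observations come from the same component, the likelihood for component k is f_k(x₁)·f_k(x₂).
  L_A = [(1/(1.33·√(2π)))·exp(−(0.6−0.66)²/(2·1.33²)) = 0.299957·exp(-0.00102) = 0.299652] × [0.00464422] = 0.00139165
  L_B = [(1/(1.33·√(2π)))·exp(−(0.6−2.00)²/(2·1.33²)) = 0.299957·exp(-0.55402) = 0.172366] × [0.0512647] = 0.00883631
  L_C = [(1/(1.33·√(2π)))·exp(−(0.6−6.52)²/(2·1.33²)) = 0.299957·exp(-9.90627) = 1.49562e-05] × [0.0946576] = 1.41571e-06
Multiply by the mixture weights:
  w_A·L_A = 0.52 × 0.00139165 = 0.000723657
  w_B·L_B = 0.12 × 0.00883631 = 0.00106036
  w_C·L_C = 0.36 × 1.41571e-06 = 5.09657e-07
Denominator: 0.000723657 + 0.00106036 + 5.09657e-07 = 0.00178452
Responsibility of Cluster B: 0.00106036 / 0.00178452 ≈ 0.5942

0.5942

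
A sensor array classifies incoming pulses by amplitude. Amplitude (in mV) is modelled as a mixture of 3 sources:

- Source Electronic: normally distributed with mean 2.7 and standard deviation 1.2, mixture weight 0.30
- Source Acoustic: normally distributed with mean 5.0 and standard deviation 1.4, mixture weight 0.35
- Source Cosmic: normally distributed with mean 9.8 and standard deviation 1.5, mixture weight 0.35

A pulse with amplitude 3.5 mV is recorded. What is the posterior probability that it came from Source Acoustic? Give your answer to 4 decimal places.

By Bayes' theorem, P(k | x) = P(Z=k) f_k(x) / Σ_j P(Z=j) f_j(x).
Evaluate each component's likelihood at the observed value:
  f_Electronic = (1/(1.2·√(2π)))·exp(−(3.5−2.7)²/(2·1.2²)) = 0.332452·exp(-0.22222) = 0.266207
  f_Acoustic = (1/(1.4·√(2π)))·exp(−(3.5−5.0)²/(2·1.4²)) = 0.284959·exp(-0.57398) = 0.160511
  f_Cosmic = (1/(1.5·√(2π)))·exp(−(3.5−9.8)²/(2·1.5²)) = 0.265962·exp(-8.82000) = 3.92954e-05
Prior × likelihood for each component:
  P(Z=Electronic)·f_Electronic = 0.30 × 0.266207 = 0.079862
  P(Z=Acoustic)·f_Acoustic = 0.35 × 0.160511 = 0.056179
  P(Z=Cosmic)·f_Cosmic = 0.35 × 3.92954e-05 = 1.37534e-05
Marginal: 0.079862 + 0.056179 + 1.37534e-05 = 0.136055
P(Source Acoustic | the observation) ≈ 0.4129

0.4129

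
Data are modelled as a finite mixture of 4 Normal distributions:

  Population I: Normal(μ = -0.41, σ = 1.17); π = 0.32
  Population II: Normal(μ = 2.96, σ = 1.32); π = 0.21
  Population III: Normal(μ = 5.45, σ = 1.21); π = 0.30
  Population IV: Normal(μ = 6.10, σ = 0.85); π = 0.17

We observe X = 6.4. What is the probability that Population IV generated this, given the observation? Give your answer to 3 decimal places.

P(component k | x) = P(Z=k)·f_k(x) / marginal(x), where marginal(x) = Σ_j P(Z=j)·f_j(x).
Normal densities:
  f_I = (1/(1.17·√(2π)))·exp(−(6.4−-0.41)²/(2·1.17²)) = 0.340976·exp(-16.93918) = 1.50013e-08
  f_II = (1/(1.32·√(2π)))·exp(−(6.4−2.96)²/(2·1.32²)) = 0.302229·exp(-3.39578) = 0.0101291
  f_III = (1/(1.21·√(2π)))·exp(−(6.4−5.45)²/(2·1.21²)) = 0.329704·exp(-0.30821) = 0.242254
  f_IV = (1/(0.85·√(2π)))·exp(−(6.4−6.10)²/(2·0.85²)) = 0.469344·exp(-0.06228) = 0.441003
Multiply by the mixture weights:
  P(Z=I)·f_I = 0.32 × 1.50013e-08 = 4.80043e-09
  P(Z=II)·f_II = 0.21 × 0.0101291 = 0.0021271
  P(Z=III)·f_III = 0.30 × 0.242254 = 0.0726762
  P(Z=IV)·f_IV = 0.17 × 0.441003 = 0.0749705
Sum: 4.80043e-09 + 0.0021271 + 0.0726762 + 0.0749705 = 0.149774
So the posterior for Population IV is 0.0749705 / 0.149774 ≈ 0.501.

0.501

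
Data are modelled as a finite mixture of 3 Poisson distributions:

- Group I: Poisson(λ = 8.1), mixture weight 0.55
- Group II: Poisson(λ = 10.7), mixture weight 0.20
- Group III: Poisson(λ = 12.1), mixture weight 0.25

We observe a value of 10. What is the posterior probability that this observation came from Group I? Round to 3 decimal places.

0.527

P(component k | x) = P(Z=k)·f_k(x) / marginal(x), where marginal(x) = Σ_j P(Z=j)·f_j(x).
Poisson probabilities:
  f_I = 0.101696
  f_II = 0.122215
  f_III = 0.103069
Prior × likelihood for each component:
  P(Z=I)·f_I = 0.55 × 0.101696 = 0.0559325
  P(Z=II)·f_II = 0.20 × 0.122215 = 0.024443
  P(Z=III)·f_III = 0.25 × 0.103069 = 0.0257672
Normaliser: 0.0559325 + 0.024443 + 0.0257672 = 0.106143
P(Group I | 10) = 0.0559325 / 0.106143 ≈ 0.527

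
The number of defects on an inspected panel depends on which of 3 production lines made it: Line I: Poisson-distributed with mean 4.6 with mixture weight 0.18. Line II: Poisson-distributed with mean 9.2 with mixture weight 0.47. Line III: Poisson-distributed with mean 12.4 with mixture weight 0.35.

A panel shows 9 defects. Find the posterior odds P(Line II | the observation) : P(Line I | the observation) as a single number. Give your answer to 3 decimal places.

Since P(k|x) ∝ P(Z=k) f_k(x), the posterior odds are P(Z=i) f_i(x) / (P(Z=j) f_j(x)).
Evaluate each component's likelihood at the observed value:
  f_I = 0.0255448
  f_II = 0.131467
  f_III = 0.0786648
Odds = (0.47/0.18) × (0.131467/0.0255448) = 2.61111 × 5.14654 ≈ 13.438

13.438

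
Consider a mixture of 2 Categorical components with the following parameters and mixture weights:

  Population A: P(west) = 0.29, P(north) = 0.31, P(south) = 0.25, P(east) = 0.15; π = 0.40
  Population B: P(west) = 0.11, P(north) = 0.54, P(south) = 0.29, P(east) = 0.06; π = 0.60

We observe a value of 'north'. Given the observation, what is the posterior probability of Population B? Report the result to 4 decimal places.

0.7232

By Bayes' theorem, P(k | x) = w_k f_k(x) / Σ_j w_j f_j(x).
Component likelihoods at x = 'north':
  p_A = 0.31
  p_B = 0.54
Multiply by the mixture weights:
  w_A·p_A = 0.40 × 0.31 = 0.124
  w_B·p_B = 0.60 × 0.54 = 0.324
Denominator: 0.124 + 0.324 = 0.448
P(Population B | the observation) ≈ 0.7232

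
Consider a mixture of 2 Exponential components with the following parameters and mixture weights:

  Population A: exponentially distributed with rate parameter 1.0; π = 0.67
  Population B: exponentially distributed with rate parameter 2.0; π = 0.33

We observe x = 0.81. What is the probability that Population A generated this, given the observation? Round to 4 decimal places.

0.6953

By Bayes' theorem, P(k | x) = π_k f_k(x) / Σ_j π_j f_j(x).
Component likelihoods at x = 0.81:
  L_A = 0.444858
  L_B = 0.395797
Weight by the priors:
  π_A·L_A = 0.67 × 0.444858 = 0.298055
  π_B·L_B = 0.33 × 0.395797 = 0.130613
Marginal: 0.298055 + 0.130613 = 0.428668
P(Population A | data) = 0.298055 / 0.428668 ≈ 0.6953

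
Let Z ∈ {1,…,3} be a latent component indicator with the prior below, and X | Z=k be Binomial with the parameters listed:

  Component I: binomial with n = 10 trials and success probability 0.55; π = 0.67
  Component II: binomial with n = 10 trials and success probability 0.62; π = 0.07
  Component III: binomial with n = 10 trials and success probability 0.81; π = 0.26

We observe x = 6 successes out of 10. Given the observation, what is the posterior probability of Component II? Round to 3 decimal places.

0.088

The responsibility of component k is P(Z=k) f_k(x) divided by Σ_j P(Z=j) f_j(x).
Binomial probabilities:
  p_I = 0.238367
  p_II = 0.248716
  p_III = 0.0772936
Prior × likelihood for each component:
  P(Z=I)·p_I = 0.67 × 0.238367 = 0.159706
  P(Z=II)·p_II = 0.07 × 0.248716 = 0.0174101
  P(Z=III)·p_III = 0.26 × 0.0772936 = 0.0200963
Evidence: 0.159706 + 0.0174101 + 0.0200963 = 0.197212
P(Component II | the observation) ≈ 0.088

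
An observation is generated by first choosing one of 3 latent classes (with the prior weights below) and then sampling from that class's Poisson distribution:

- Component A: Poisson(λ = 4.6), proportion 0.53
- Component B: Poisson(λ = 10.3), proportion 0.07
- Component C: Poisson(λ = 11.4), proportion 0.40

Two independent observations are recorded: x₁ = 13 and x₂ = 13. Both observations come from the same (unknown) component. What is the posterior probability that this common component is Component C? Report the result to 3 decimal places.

0.898

P(component k | x) = P(Z=k)·f_k(x) / marginal(x), where marginal(x) = Σ_j P(Z=j)·f_j(x).
Since both observations come from the same component, the likelihood for component k is f_k(x₁)·f_k(x₂).
  f_A = [0.000666526] × [0.000666526] = 4.44256e-07
  f_B = [0.0793178] × [0.0793178] = 0.00629131
  f_C = [0.0987474] × [0.0987474] = 0.00975105
Weight by the priors:
  P(Z=A)·f_A = 0.53 × 4.44256e-07 = 2.35456e-07
  P(Z=B)·f_B = 0.07 × 0.00629131 = 0.000440391
  P(Z=C)·f_C = 0.40 × 0.00975105 = 0.00390042
Sum: 2.35456e-07 + 0.000440391 + 0.00390042 = 0.00434105
Responsibility of Component C: 0.00390042 / 0.00434105 ≈ 0.898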